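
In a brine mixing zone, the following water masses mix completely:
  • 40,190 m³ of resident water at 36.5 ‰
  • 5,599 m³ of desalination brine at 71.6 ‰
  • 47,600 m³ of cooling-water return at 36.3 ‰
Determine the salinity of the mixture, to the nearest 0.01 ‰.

38.50 ‰

Salt balance:
salt = 40,190×36.5 + 5,599×71.6 + 47,600×36.3 = 1,466,935 + 400,888.4 + 1,727,880 = 3,595,703.4
volume = 40,190 + 5,599 + 47,600 = 93,389 m³
S = 3,595,703.4 / 93,389 = 38.5024 ‰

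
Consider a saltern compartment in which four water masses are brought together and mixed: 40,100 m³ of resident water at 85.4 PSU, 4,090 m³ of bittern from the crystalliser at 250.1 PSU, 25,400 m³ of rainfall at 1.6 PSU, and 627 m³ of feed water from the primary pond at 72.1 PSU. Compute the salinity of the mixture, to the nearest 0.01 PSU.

By conservation of dissolved salt,
salt = 40,100×85.4 + 4,090×250.1 + 25,400×1.6 + 627×72.1 = 3,424,540 + 1,022,909 + 40,640 + 45,206.7 = 4,533,295.7
volume = 40,100 + 4,090 + 25,400 + 627 = 70,217 m³
S = 4,533,295.7 / 70,217 = 64.5612 PSU

64.56 PSU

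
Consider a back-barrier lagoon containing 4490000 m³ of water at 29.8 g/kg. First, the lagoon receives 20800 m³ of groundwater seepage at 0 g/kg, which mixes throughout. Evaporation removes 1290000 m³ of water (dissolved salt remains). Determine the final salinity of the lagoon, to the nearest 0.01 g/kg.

41.54 g/kg

After mixing: salt = 4,490,000×29.8 + 20,800×0 = 133,802,000; volume = 4,510,800 m³
After evaporation: salt unchanged = 133,802,000; volume = 4,510,800 − 1,290,000 = 3,220,800 m³
S = 133,802,000 / 3,220,800 = 41.5431 g/kg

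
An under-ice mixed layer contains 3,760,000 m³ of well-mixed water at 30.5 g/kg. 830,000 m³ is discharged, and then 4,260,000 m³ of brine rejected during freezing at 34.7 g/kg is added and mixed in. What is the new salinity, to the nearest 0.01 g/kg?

32.99 g/kg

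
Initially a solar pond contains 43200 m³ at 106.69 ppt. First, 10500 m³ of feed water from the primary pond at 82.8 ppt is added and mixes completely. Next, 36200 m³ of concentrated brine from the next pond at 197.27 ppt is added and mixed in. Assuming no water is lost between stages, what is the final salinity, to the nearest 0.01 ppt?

Conserving salt mass:
Initial salt = 43,200×106.69 = 4,609,008
After stage 1: salt = 4,609,008 + 10,500×82.8 = 5,478,408; volume = 53,700 m³; S = 102.019 ppt
After stage 2: salt = 5,478,408 + 36,200×197.27 = 12,619,582; volume = 89,900 m³
S = 12,619,582 / 89,900 = 140.3735 ppt

140.37 ppt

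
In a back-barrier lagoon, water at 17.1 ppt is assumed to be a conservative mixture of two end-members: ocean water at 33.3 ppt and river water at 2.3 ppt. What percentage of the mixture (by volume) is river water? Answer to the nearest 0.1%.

52.3%

Let f be the freshwater fraction. Salt balance per unit volume:
f×2.3 + (1−f)×33.3 = 17.1
f = (33.3 − 17.1) / (33.3 − 2.3) = 16.2/31 = 0.5226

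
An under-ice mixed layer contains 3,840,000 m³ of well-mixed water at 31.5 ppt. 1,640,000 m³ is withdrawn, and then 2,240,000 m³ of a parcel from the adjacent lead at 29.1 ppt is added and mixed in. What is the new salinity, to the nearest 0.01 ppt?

30.29 ppt

Remaining after removal: 2,200,000 m³ at 31.5 ppt (salt = 69,300,000)
After addition: salt = 69,300,000 + 2,240,000×29.1 = 134,484,000; volume = 4,440,000 m³
S = 134,484,000 / 4,440,000 = 30.2892 ppt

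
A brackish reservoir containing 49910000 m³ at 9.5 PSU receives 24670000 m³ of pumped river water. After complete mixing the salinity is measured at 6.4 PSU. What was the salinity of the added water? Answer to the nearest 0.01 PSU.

0.13 PSU

Salt balance: 49,910,000×9.5 + 24,670,000×S = 74,580,000×6.4
474,145,000 + 24,670,000·S = 477,312,000
S = (477,312,000 − 474,145,000) / 24,670,000 = 0.1284 PSU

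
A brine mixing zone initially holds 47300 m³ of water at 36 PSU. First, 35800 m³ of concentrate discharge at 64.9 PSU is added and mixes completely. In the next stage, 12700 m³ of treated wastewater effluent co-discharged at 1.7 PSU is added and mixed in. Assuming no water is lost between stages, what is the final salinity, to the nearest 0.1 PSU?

42.3 PSU

Salt balance:
Initial salt = 47,300×36 = 1,702,800
After stage 1: salt = 1,702,800 + 35,800×64.9 = 4,026,220; volume = 83,100 m³; S = 48.45 PSU
After stage 2: salt = 4,026,220 + 12,700×1.7 = 4,047,810; volume = 95,800 m³
S = 4,047,810 / 95,800 = 42.2527 PSU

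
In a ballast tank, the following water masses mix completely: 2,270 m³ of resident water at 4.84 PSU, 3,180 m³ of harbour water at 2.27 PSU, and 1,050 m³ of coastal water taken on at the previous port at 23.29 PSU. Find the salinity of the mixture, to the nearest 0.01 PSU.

6.56 PSU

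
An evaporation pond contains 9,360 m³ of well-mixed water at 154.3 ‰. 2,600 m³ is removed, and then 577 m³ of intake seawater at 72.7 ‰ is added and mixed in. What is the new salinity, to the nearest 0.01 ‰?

147.88 ‰

Remaining after removal: 6,760 m³ at 154.3 ‰ (salt = 1,043,068)
After addition: salt = 1,043,068 + 577×72.7 = 1,085,015.9; volume = 7,337 m³
S = 1,085,015.9 / 7,337 = 147.8828 ‰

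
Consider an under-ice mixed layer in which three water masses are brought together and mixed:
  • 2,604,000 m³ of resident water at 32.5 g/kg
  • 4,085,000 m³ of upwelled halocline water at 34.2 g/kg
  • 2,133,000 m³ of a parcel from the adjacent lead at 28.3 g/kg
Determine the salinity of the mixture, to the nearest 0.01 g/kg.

Weighted by volume,
salt = 2,604,000×32.5 + 4,085,000×34.2 + 2,133,000×28.3 = 84,630,000 + 139,707,000 + 60,363,900 = 284,700,900
volume = 2,604,000 + 4,085,000 + 2,133,000 = 8,822,000 m³
S = 284,700,900 / 8,822,000 = 32.2717 g/kg

32.27 g/kg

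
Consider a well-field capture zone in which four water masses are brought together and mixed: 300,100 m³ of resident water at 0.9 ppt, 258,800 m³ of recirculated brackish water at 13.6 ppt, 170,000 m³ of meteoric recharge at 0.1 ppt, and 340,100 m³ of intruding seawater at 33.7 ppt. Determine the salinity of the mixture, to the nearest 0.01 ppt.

Weighted by volume,
salt = 300,100×0.9 + 258,800×13.6 + 170,000×0.1 + 340,100×33.7 = 270,090 + 3,519,680 + 17,000 + 11,461,370 = 15,268,140
volume = 300,100 + 258,800 + 170,000 + 340,100 = 1,069,000 m³
S = 15,268,140 / 1,069,000 = 14.2826 ppt

14.28 ppt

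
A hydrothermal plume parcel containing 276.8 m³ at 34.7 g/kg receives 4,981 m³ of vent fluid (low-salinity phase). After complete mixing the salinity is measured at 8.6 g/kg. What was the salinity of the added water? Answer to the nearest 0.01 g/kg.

7.15 g/kg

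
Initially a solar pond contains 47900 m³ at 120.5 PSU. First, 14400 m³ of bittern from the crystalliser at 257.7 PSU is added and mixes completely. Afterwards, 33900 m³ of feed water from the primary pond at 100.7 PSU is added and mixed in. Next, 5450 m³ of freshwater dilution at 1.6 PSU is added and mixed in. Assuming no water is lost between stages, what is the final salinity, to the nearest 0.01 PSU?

126.96 PSU

Total salt / total volume:
Initial salt = 47,900×120.5 = 5,771,950
After stage 1: salt = 5,771,950 + 14,400×257.7 = 9,482,830; volume = 62,300 m³; S = 152.212 PSU
After stage 2: salt = 9,482,830 + 33,900×100.7 = 12,896,560; volume = 96,200 m³; S = 134.06 PSU
After stage 3: salt = 12,896,560 + 5,450×1.6 = 12,905,280; volume = 101,650 m³
S = 12,905,280 / 101,650 = 126.958 PSU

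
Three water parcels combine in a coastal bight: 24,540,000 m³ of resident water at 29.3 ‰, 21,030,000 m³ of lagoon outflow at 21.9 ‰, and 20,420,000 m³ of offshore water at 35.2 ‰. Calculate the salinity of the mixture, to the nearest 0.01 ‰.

28.77 ‰

Conserving salt mass:
salt = 24,540,000×29.3 + 21,030,000×21.9 + 20,420,000×35.2 = 719,022,000 + 460,557,000 + 718,784,000 = 1,898,363,000
volume = 24,540,000 + 21,030,000 + 20,420,000 = 65,990,000 m³
S = 1,898,363,000 / 65,990,000 = 28.7674 ‰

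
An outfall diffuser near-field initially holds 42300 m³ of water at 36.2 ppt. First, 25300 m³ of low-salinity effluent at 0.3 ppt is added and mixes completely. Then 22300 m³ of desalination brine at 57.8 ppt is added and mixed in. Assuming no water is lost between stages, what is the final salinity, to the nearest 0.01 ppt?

31.45 ppt

Weighted by volume,
Initial salt = 42,300×36.2 = 1,531,260
After stage 1: salt = 1,531,260 + 25,300×0.3 = 1,538,850; volume = 67,600 m³; S = 22.764 ppt
After stage 2: salt = 1,538,850 + 22,300×57.8 = 2,827,790; volume = 89,900 m³
S = 2,827,790 / 89,900 = 31.4548 ppt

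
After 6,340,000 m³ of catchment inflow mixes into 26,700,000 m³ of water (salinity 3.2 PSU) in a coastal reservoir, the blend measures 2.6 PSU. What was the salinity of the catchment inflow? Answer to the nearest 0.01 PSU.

0.07 PSU

Salt balance: 26,700,000×3.2 + 6,340,000×S = 33,040,000×2.6
85,440,000 + 6,340,000·S = 85,904,000
S = (85,904,000 − 85,440,000) / 6,340,000 = 0.0732 PSU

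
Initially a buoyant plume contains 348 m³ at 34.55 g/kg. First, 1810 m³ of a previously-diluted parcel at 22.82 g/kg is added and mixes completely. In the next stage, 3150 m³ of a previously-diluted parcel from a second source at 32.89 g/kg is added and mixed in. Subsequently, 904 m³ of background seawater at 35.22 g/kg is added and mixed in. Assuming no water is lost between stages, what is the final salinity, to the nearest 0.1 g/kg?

30.4 g/kg

Total salt / total volume:
Initial salt = 348×34.55 = 12,023.4
After stage 1: salt = 12,023.4 + 1,810×22.82 = 53,327.6; volume = 2,158 m³; S = 24.712 g/kg
After stage 2: salt = 53,327.6 + 3,150×32.89 = 156,931.1; volume = 5,308 m³; S = 29.565 g/kg
After stage 3: salt = 156,931.1 + 904×35.22 = 188,769.98; volume = 6,212 m³
S = 188,769.98 / 6,212 = 30.388 g/kg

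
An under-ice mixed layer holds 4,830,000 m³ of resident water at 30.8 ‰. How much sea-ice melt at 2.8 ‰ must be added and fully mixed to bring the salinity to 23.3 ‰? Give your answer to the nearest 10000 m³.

1770000 m³

Salt balance: 4,830,000×30.8 + V×2.8 = (4,830,000+V)×23.3
148,764,000 + 2.8V = 112,539,000 + 23.3V
36,225,000 = 20.5V
V = 1,767,073.17 m³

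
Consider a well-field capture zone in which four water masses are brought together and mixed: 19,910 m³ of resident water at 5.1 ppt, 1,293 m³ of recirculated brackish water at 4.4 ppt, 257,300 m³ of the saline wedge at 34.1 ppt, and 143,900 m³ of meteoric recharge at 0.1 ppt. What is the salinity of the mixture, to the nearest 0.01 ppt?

21.06 ppt

Salt balance:
salt = 19,910×5.1 + 1,293×4.4 + 257,300×34.1 + 143,900×0.1 = 101,541 + 5,689.2 + 8,773,930 + 14,390 = 8,895,550.2
volume = 19,910 + 1,293 + 257,300 + 143,900 = 422,403 m³
S = 8,895,550.2 / 422,403 = 21.0594 ppt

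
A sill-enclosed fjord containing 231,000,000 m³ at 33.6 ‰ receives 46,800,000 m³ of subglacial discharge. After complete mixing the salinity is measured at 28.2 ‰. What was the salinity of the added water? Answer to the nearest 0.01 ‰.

1.55 ‰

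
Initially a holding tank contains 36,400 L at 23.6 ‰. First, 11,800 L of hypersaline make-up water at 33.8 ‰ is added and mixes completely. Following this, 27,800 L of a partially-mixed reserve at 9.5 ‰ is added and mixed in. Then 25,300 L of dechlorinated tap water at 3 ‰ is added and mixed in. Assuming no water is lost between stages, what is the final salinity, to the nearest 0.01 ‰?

Salt balance:
Initial salt = 36,400×23.6 = 859,040
After stage 1: salt = 859,040 + 11,800×33.8 = 1,257,880; volume = 48,200 L; S = 26.097 ‰
After stage 2: salt = 1,257,880 + 27,800×9.5 = 1,521,980; volume = 76,000 L; S = 20.026 ‰
After stage 3: salt = 1,521,980 + 25,300×3 = 1,597,880; volume = 101,300 L
S = 1,597,880 / 101,300 = 15.7737 ‰

15.77 ‰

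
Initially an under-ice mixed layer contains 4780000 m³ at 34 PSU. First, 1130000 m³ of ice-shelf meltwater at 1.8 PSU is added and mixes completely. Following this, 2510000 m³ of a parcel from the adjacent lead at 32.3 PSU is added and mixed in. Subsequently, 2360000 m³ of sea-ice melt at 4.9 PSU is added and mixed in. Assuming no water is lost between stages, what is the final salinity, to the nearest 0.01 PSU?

Conserving salt mass:
Initial salt = 4,780,000×34 = 162,520,000
After stage 1: salt = 162,520,000 + 1,130,000×1.8 = 164,554,000; volume = 5,910,000 m³; S = 27.843 PSU
After stage 2: salt = 164,554,000 + 2,510,000×32.3 = 245,627,000; volume = 8,420,000 m³; S = 29.172 PSU
After stage 3: salt = 245,627,000 + 2,360,000×4.9 = 257,191,000; volume = 10,780,000 m³
S = 257,191,000 / 10,780,000 = 23.8582 PSU

23.86 PSU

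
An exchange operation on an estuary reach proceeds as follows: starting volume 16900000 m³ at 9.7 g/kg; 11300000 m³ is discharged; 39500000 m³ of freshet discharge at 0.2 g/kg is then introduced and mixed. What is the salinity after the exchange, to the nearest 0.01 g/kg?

1.38 g/kg

Remaining after removal: 5,600,000 m³ at 9.7 g/kg (salt = 54,320,000)
After addition: salt = 54,320,000 + 39,500,000×0.2 = 62,220,000; volume = 45,100,000 m³
S = 62,220,000 / 45,100,000 = 1.3796 g/kg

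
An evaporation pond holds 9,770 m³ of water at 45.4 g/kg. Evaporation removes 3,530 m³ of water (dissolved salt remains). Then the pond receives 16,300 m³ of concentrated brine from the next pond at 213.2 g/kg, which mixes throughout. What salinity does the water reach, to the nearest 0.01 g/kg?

173.86 g/kg

After evaporation: salt = 9,770×45.4 = 443,558; volume = 9,770 − 3,530 = 6,240 m³
After mixing: salt = 443,558 + 16,300×213.2 = 3,918,718; volume = 6,240 + 16,300 = 22,540 m³
S = 3,918,718 / 22,540 = 173.8562 g/kg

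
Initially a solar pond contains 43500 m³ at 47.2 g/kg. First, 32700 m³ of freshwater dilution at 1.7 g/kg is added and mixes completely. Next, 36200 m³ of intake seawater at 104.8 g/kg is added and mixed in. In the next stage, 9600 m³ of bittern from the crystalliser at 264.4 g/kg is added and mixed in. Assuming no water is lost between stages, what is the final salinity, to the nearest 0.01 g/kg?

69.19 g/kg

Mass of salt is conserved:
Initial salt = 43,500×47.2 = 2,053,200
After stage 1: salt = 2,053,200 + 32,700×1.7 = 2,108,790; volume = 76,200 m³; S = 27.674 g/kg
After stage 2: salt = 2,108,790 + 36,200×104.8 = 5,902,550; volume = 112,400 m³; S = 52.514 g/kg
After stage 3: salt = 5,902,550 + 9,600×264.4 = 8,440,790; volume = 122,000 m³
S = 8,440,790 / 122,000 = 69.1868 g/kg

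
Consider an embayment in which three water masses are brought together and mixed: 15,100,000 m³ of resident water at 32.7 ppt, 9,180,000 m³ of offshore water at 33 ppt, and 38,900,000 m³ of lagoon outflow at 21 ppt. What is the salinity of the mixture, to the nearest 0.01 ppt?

25.54 ppt

By conservation of dissolved salt,
salt = 15,100,000×32.7 + 9,180,000×33 + 38,900,000×21 = 493,770,000 + 302,940,000 + 816,900,000 = 1,613,610,000
volume = 15,100,000 + 9,180,000 + 38,900,000 = 63,180,000 m³
S = 1,613,610,000 / 63,180,000 = 25.5399 ppt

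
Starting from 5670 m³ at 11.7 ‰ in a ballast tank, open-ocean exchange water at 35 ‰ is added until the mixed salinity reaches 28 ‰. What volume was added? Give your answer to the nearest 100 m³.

Salt balance: 5,670×11.7 + V×35 = (5,670+V)×28
66,339 + 35V = 158,760 + 28V
92,421 = 7V
V = 13,203 m³

13200 m³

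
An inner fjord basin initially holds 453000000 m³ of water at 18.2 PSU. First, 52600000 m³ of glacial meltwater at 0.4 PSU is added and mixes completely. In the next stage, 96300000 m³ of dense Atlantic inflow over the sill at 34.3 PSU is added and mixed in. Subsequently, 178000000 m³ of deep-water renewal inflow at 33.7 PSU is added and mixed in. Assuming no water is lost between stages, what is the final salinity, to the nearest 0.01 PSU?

Total salt / total volume:
Initial salt = 453,000,000×18.2 = 8,244,600,000
After stage 1: salt = 8,244,600,000 + 52,600,000×0.4 = 8,265,640,000; volume = 505,600,000 m³; S = 16.348 PSU
After stage 2: salt = 8,265,640,000 + 96,300,000×34.3 = 11,568,730,000; volume = 601,900,000 m³; S = 19.22 PSU
After stage 3: salt = 11,568,730,000 + 178,000,000×33.7 = 17,567,330,000; volume = 779,900,000 m³
S = 17,567,330,000 / 779,900,000 = 22.5251 PSU

22.53 PSU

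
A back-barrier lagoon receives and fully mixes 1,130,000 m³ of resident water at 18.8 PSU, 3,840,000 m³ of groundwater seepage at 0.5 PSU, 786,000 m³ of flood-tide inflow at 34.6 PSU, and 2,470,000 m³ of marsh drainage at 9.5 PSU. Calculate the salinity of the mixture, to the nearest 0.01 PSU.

Mass of salt is conserved:
salt = 1,130,000×18.8 + 3,840,000×0.5 + 786,000×34.6 + 2,470,000×9.5 = 21,244,000 + 1,920,000 + 27,195,600 + 23,465,000 = 73,824,600
volume = 1,130,000 + 3,840,000 + 786,000 + 2,470,000 = 8,226,000 m³
S = 73,824,600 / 8,226,000 = 8.9745 PSU

8.97 PSU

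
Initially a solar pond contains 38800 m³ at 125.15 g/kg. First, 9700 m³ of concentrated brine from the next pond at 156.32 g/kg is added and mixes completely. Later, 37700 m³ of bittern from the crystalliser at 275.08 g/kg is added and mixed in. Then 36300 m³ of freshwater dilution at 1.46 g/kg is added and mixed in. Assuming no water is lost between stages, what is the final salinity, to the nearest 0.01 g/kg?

By conservation of dissolved salt,
Initial salt = 38,800×125.15 = 4,855,820
After stage 1: salt = 4,855,820 + 9,700×156.32 = 6,372,124; volume = 48,500 m³; S = 131.384 g/kg
After stage 2: salt = 6,372,124 + 37,700×275.08 = 16,742,640; volume = 86,200 m³; S = 194.23 g/kg
After stage 3: salt = 16,742,640 + 36,300×1.46 = 16,795,638; volume = 122,500 m³
S = 16,795,638 / 122,500 = 137.1072 g/kg

137.11 g/kg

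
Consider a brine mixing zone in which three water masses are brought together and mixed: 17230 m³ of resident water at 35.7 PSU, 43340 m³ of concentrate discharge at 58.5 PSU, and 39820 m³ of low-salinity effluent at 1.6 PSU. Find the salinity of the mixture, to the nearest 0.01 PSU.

Total salt / total volume:
salt = 17,230×35.7 + 43,340×58.5 + 39,820×1.6 = 615,111 + 2,535,390 + 63,712 = 3,214,213
volume = 17,230 + 43,340 + 39,820 = 100,390 m³
S = 3,214,213 / 100,390 = 32.0173 PSU

32.02 PSU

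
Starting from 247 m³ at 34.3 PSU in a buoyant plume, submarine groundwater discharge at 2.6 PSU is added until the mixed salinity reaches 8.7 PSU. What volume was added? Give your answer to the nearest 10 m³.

1040 m³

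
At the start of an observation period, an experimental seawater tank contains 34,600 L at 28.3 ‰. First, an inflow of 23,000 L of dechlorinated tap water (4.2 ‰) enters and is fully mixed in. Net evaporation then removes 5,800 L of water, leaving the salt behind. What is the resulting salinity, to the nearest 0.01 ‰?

20.77 ‰

After mixing: salt = 34,600×28.3 + 23,000×4.2 = 1,075,780; volume = 57,600 L
After evaporation: salt unchanged = 1,075,780; volume = 57,600 − 5,800 = 51,800 L
S = 1,075,780 / 51,800 = 20.768 ‰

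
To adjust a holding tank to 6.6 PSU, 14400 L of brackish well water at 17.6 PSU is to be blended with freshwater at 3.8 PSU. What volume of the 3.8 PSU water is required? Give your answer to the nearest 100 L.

Salt balance: 14,400×17.6 + V×3.8 = (14,400+V)×6.6
253,440 + 3.8V = 95,040 + 6.6V
158,400 = 2.8V
V = 56,571.43 L

56600 L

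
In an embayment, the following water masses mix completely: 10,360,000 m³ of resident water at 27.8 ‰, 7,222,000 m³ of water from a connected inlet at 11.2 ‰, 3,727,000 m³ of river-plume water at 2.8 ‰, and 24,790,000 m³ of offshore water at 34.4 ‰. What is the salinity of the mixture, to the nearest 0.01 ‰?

26.73 ‰

Total salt / total volume:
salt = 10,360,000×27.8 + 7,222,000×11.2 + 3,727,000×2.8 + 24,790,000×34.4 = 288,008,000 + 80,886,400 + 10,435,600 + 852,776,000 = 1,232,106,000
volume = 10,360,000 + 7,222,000 + 3,727,000 + 24,790,000 = 46,099,000 m³
S = 1,232,106,000 / 46,099,000 = 26.7274 ‰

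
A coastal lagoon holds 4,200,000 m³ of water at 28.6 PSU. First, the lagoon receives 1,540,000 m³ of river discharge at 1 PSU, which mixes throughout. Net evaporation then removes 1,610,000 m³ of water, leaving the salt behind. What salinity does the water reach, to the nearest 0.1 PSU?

29.5 PSU

After mixing: salt = 4,200,000×28.6 + 1,540,000×1 = 121,660,000; volume = 5,740,000 m³
After evaporation: salt unchanged = 121,660,000; volume = 5,740,000 − 1,610,000 = 4,130,000 m³
S = 121,660,000 / 4,130,000 = 29.4576 PSU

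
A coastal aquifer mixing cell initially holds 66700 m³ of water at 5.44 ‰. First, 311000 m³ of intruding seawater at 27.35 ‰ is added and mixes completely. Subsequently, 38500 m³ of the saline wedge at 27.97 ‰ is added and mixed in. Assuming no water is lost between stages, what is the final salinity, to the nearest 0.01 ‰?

Total salt / total volume:
Initial salt = 66,700×5.44 = 362,848
After stage 1: salt = 362,848 + 311,000×27.35 = 8,868,698; volume = 377,700 m³; S = 23.481 ‰
After stage 2: salt = 8,868,698 + 38,500×27.97 = 9,945,543; volume = 416,200 m³
S = 9,945,543 / 416,200 = 23.8961 ‰

23.90 ‰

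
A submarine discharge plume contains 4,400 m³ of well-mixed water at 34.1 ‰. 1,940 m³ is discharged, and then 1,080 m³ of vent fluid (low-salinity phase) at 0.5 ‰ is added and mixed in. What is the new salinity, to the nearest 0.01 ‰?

23.85 ‰

Remaining after removal: 2,460 m³ at 34.1 ‰ (salt = 83,886)
After addition: salt = 83,886 + 1,080×0.5 = 84,426; volume = 3,540 m³
S = 84,426 / 3,540 = 23.8492 ‰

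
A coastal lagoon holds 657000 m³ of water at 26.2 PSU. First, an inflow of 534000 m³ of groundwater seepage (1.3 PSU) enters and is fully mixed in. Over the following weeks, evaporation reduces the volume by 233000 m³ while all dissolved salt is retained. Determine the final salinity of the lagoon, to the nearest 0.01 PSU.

18.69 PSU

After mixing: salt = 657,000×26.2 + 534,000×1.3 = 17,907,600; volume = 1,191,000 m³
After evaporation: salt unchanged = 17,907,600; volume = 1,191,000 − 233,000 = 958,000 m³
S = 17,907,600 / 958,000 = 18.6927 PSU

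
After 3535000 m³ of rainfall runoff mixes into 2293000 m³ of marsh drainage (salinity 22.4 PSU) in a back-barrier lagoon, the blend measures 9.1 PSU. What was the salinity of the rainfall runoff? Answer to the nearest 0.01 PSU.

0.47 PSU

Salt balance: 2,293,000×22.4 + 3,535,000×S = 5,828,000×9.1
51,363,200 + 3,535,000·S = 53,034,800
S = (53,034,800 − 51,363,200) / 3,535,000 = 0.4729 PSU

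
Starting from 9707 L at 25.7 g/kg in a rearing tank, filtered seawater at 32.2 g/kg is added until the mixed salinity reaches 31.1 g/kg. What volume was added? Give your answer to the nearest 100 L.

Salt balance: 9,707×25.7 + V×32.2 = (9,707+V)×31.1
249,469.9 + 32.2V = 301,887.7 + 31.1V
52,417.8 = 1.1V
V = 47,652.55 L

47700 L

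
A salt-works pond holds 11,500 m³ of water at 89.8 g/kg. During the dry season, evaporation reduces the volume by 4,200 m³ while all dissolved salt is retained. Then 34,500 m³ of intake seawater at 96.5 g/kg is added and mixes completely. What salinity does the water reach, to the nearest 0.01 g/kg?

After evaporation: salt = 11,500×89.8 = 1,032,700; volume = 11,500 − 4,200 = 7,300 m³
After mixing: salt = 1,032,700 + 34,500×96.5 = 4,361,950; volume = 7,300 + 34,500 = 41,800 m³
S = 4,361,950 / 41,800 = 104.3529 g/kg

104.35 g/kg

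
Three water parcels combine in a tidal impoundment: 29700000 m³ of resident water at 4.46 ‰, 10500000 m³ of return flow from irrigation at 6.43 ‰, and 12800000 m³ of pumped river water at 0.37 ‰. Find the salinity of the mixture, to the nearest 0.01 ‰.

3.86 ‰

Salt balance:
salt = 29,700,000×4.46 + 10,500,000×6.43 + 12,800,000×0.37 = 132,462,000 + 67,515,000 + 4,736,000 = 204,713,000
volume = 29,700,000 + 10,500,000 + 12,800,000 = 53,000,000 m³
S = 204,713,000 / 53,000,000 = 3.8625 ‰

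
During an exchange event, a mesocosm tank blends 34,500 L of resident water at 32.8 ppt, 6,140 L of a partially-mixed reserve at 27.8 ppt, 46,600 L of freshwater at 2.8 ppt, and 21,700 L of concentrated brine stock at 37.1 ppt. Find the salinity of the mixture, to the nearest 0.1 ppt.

20.5 ppt

Weighted by volume,
salt = 34,500×32.8 + 6,140×27.8 + 46,600×2.8 + 21,700×37.1 = 1,131,600 + 170,692 + 130,480 + 805,070 = 2,237,842
volume = 34,500 + 6,140 + 46,600 + 21,700 = 108,940 L
S = 2,237,842 / 108,940 = 20.542 ppt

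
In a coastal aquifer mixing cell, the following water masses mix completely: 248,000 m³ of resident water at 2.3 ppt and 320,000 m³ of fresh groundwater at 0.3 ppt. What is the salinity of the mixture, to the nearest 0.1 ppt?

1.2 ppt

Mass of salt is conserved:
salt = 248,000×2.3 + 320,000×0.3 = 570,400 + 96,000 = 666,400
volume = 248,000 + 320,000 = 568,000 m³
S = 666,400 / 568,000 = 1.173 ppt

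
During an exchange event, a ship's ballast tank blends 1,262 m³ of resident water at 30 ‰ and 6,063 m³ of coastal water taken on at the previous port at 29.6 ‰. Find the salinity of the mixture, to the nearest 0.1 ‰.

Conserving salt mass:
salt = 1,262×30 + 6,063×29.6 = 37,860 + 179,464.8 = 217,324.8
volume = 1,262 + 6,063 = 7,325 m³
S = 217,324.8 / 7,325 = 29.669 ‰

29.7 ‰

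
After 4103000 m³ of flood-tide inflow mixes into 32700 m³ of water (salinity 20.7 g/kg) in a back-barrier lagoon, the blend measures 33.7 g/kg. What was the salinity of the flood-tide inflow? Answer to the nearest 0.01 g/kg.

33.80 g/kg

Salt balance: 32,700×20.7 + 4,103,000×S = 4,135,700×33.7
676,890 + 4,103,000·S = 139,373,090
S = (139,373,090 − 676,890) / 4,103,000 = 33.8036 g/kg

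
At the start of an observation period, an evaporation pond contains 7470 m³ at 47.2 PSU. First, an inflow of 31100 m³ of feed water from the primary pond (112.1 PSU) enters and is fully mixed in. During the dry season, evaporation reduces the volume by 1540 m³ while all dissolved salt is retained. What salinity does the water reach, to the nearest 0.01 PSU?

After mixing: salt = 7,470×47.2 + 31,100×112.1 = 3,838,894; volume = 38,570 m³
After evaporation: salt unchanged = 3,838,894; volume = 38,570 − 1,540 = 37,030 m³
S = 3,838,894 / 37,030 = 103.6698 PSU

103.67 PSU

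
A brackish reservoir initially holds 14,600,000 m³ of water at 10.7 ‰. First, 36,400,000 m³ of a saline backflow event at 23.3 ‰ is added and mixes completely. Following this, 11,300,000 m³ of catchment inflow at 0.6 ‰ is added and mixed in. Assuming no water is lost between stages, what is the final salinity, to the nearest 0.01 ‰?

Mass of salt is conserved:
Initial salt = 14,600,000×10.7 = 156,220,000
After stage 1: salt = 156,220,000 + 36,400,000×23.3 = 1,004,340,000; volume = 51,000,000 m³; S = 19.693 ‰
After stage 2: salt = 1,004,340,000 + 11,300,000×0.6 = 1,011,120,000; volume = 62,300,000 m³
S = 1,011,120,000 / 62,300,000 = 16.2299 ‰

16.23 ‰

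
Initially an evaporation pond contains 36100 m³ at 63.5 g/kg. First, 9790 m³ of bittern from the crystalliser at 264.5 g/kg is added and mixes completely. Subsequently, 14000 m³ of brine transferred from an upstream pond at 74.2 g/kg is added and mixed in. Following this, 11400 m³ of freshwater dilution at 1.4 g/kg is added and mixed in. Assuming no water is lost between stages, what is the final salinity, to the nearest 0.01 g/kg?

83.27 g/kg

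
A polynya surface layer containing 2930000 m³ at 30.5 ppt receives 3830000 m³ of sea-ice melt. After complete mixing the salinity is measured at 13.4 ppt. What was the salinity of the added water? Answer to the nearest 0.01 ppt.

Salt balance: 2,930,000×30.5 + 3,830,000×S = 6,760,000×13.4
89,365,000 + 3,830,000·S = 90,584,000
S = (90,584,000 − 89,365,000) / 3,830,000 = 0.3183 ppt

0.32 ppt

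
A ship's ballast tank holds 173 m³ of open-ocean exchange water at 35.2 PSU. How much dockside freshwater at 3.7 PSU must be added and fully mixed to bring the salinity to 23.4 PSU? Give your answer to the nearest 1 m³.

104 m³

Salt balance: 173×35.2 + V×3.7 = (173+V)×23.4
6,089.6 + 3.7V = 4,048.2 + 23.4V
2,041.4 = 19.7V
V = 103.62 m³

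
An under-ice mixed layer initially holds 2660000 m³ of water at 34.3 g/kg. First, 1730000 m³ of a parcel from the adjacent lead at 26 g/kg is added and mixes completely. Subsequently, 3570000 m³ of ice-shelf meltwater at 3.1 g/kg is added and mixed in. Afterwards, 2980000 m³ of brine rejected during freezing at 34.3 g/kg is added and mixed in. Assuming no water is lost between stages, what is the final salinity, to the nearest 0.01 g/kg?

22.81 g/kg

By conservation of dissolved salt,
Initial salt = 2,660,000×34.3 = 91,238,000
After stage 1: salt = 91,238,000 + 1,730,000×26 = 136,218,000; volume = 4,390,000 m³; S = 31.029 g/kg
After stage 2: salt = 136,218,000 + 3,570,000×3.1 = 147,285,000; volume = 7,960,000 m³; S = 18.503 g/kg
After stage 3: salt = 147,285,000 + 2,980,000×34.3 = 249,499,000; volume = 10,940,000 m³
S = 249,499,000 / 10,940,000 = 22.8061 g/kg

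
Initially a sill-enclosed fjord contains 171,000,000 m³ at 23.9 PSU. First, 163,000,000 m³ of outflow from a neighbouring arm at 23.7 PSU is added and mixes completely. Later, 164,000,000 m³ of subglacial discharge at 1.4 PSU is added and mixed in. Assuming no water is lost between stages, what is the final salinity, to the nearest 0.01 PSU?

16.42 PSU

By conservation of dissolved salt,
Initial salt = 171,000,000×23.9 = 4,086,900,000
After stage 1: salt = 4,086,900,000 + 163,000,000×23.7 = 7,950,000,000; volume = 334,000,000 m³; S = 23.802 PSU
After stage 2: salt = 7,950,000,000 + 164,000,000×1.4 = 8,179,600,000; volume = 498,000,000 m³
S = 8,179,600,000 / 498,000,000 = 16.4249 PSU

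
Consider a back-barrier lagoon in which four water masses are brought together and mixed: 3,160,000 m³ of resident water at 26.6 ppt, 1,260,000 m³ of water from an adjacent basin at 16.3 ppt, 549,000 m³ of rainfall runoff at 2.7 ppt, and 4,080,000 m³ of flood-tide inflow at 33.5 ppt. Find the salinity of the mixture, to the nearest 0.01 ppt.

26.83 ppt

Conserving salt mass:
salt = 3,160,000×26.6 + 1,260,000×16.3 + 549,000×2.7 + 4,080,000×33.5 = 84,056,000 + 20,538,000 + 1,482,300 + 136,680,000 = 242,756,300
volume = 3,160,000 + 1,260,000 + 549,000 + 4,080,000 = 9,049,000 m³
S = 242,756,300 / 9,049,000 = 26.8269 ppt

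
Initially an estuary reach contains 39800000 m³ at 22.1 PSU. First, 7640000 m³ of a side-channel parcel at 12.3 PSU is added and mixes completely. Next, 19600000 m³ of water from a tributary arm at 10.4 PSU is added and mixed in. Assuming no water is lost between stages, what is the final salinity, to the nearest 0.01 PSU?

17.56 PSU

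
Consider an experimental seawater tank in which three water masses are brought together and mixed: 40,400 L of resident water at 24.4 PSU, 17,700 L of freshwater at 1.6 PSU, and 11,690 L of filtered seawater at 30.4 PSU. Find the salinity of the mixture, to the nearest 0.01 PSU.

19.62 PSU

Mass of salt is conserved:
salt = 40,400×24.4 + 17,700×1.6 + 11,690×30.4 = 985,760 + 28,320 + 355,376 = 1,369,456
volume = 40,400 + 17,700 + 11,690 = 69,790 L
S = 1,369,456 / 69,790 = 19.6225 PSU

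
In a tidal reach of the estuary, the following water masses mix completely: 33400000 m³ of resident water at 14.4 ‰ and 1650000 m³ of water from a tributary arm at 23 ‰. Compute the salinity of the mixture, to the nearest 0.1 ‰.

Salt balance:
salt = 33,400,000×14.4 + 1,650,000×23 = 480,960,000 + 37,950,000 = 518,910,000
volume = 33,400,000 + 1,650,000 = 35,050,000 m³
S = 518,910,000 / 35,050,000 = 14.805 ‰

14.8 ‰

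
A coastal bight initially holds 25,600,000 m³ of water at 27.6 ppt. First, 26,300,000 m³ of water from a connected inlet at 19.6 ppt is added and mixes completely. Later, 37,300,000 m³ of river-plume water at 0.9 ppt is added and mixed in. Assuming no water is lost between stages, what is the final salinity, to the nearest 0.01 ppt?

14.08 ppt

By conservation of dissolved salt,
Initial salt = 25,600,000×27.6 = 706,560,000
After stage 1: salt = 706,560,000 + 26,300,000×19.6 = 1,222,040,000; volume = 51,900,000 m³; S = 23.546 ppt
After stage 2: salt = 1,222,040,000 + 37,300,000×0.9 = 1,255,610,000; volume = 89,200,000 m³
S = 1,255,610,000 / 89,200,000 = 14.0763 ppt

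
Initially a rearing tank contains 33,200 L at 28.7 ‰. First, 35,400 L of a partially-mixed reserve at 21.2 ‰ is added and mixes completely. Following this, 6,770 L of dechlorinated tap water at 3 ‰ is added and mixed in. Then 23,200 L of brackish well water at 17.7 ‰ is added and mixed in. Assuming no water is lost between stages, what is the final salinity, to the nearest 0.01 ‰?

21.65 ‰

Conserving salt mass:
Initial salt = 33,200×28.7 = 952,840
After stage 1: salt = 952,840 + 35,400×21.2 = 1,703,320; volume = 68,600 L; S = 24.83 ‰
After stage 2: salt = 1,703,320 + 6,770×3 = 1,723,630; volume = 75,370 L; S = 22.869 ‰
After stage 3: salt = 1,723,630 + 23,200×17.7 = 2,134,270; volume = 98,570 L
S = 2,134,270 / 98,570 = 21.6523 ‰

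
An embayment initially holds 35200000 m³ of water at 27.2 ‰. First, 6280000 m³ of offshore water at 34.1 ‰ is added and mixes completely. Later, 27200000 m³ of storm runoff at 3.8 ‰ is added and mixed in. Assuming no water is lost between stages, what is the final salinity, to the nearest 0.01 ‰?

Total salt / total volume:
Initial salt = 35,200,000×27.2 = 957,440,000
After stage 1: salt = 957,440,000 + 6,280,000×34.1 = 1,171,588,000; volume = 41,480,000 m³; S = 28.245 ‰
After stage 2: salt = 1,171,588,000 + 27,200,000×3.8 = 1,274,948,000; volume = 68,680,000 m³
S = 1,274,948,000 / 68,680,000 = 18.5636 ‰

18.56 ‰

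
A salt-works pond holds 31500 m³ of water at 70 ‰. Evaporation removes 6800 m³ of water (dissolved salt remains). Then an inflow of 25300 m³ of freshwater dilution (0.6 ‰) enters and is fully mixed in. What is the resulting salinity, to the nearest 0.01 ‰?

After evaporation: salt = 31,500×70 = 2,205,000; volume = 31,500 − 6,800 = 24,700 m³
After mixing: salt = 2,205,000 + 25,300×0.6 = 2,220,180; volume = 24,700 + 25,300 = 50,000 m³
S = 2,220,180 / 50,000 = 44.4036 ‰

44.40 ‰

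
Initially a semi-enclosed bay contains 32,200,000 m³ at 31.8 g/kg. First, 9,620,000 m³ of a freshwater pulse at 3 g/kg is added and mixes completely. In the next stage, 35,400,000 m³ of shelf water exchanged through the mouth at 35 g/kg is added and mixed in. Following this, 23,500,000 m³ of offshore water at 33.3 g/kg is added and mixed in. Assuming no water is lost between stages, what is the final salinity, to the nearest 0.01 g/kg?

Conserving salt mass:
Initial salt = 32,200,000×31.8 = 1,023,960,000
After stage 1: salt = 1,023,960,000 + 9,620,000×3 = 1,052,820,000; volume = 41,820,000 m³; S = 25.175 g/kg
After stage 2: salt = 1,052,820,000 + 35,400,000×35 = 2,291,820,000; volume = 77,220,000 m³; S = 29.679 g/kg
After stage 3: salt = 2,291,820,000 + 23,500,000×33.3 = 3,074,370,000; volume = 100,720,000 m³
S = 3,074,370,000 / 100,720,000 = 30.5239 g/kg

30.52 g/kg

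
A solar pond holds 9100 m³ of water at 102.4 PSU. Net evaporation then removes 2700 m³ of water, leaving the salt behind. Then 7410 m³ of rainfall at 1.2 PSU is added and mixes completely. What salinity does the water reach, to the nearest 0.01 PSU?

After evaporation: salt = 9,100×102.4 = 931,840; volume = 9,100 − 2,700 = 6,400 m³
After mixing: salt = 931,840 + 7,410×1.2 = 940,732; volume = 6,400 + 7,410 = 13,810 m³
S = 940,732 / 13,810 = 68.1196 PSU

68.12 PSU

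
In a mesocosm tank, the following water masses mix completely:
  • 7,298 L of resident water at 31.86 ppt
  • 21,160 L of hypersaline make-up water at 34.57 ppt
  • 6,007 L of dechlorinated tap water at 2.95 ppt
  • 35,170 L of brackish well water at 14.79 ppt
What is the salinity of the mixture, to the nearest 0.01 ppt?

21.57 ppt

Salt balance:
salt = 7,298×31.86 + 21,160×34.57 + 6,007×2.95 + 35,170×14.79 = 232,514.28 + 731,501.2 + 17,720.65 + 520,164.3 = 1,501,900.43
volume = 7,298 + 21,160 + 6,007 + 35,170 = 69,635 L
S = 1,501,900.43 / 69,635 = 21.5682 ppt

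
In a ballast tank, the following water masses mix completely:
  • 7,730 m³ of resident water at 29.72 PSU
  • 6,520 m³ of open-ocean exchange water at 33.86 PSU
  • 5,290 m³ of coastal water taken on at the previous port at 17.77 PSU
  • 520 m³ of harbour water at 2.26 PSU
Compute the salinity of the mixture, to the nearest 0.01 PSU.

27.20 PSU

Total salt / total volume:
salt = 7,730×29.72 + 6,520×33.86 + 5,290×17.77 + 520×2.26 = 229,735.6 + 220,767.2 + 94,003.3 + 1,175.2 = 545,681.3
volume = 7,730 + 6,520 + 5,290 + 520 = 20,060 m³
S = 545,681.3 / 20,060 = 27.2025 PSU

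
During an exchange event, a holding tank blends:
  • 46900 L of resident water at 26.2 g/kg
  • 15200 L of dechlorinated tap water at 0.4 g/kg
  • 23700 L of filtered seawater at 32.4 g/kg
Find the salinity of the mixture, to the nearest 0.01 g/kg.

23.34 g/kg

Conserving salt mass:
salt = 46,900×26.2 + 15,200×0.4 + 23,700×32.4 = 1,228,780 + 6,080 + 767,880 = 2,002,740
volume = 46,900 + 15,200 + 23,700 = 85,800 L
S = 2,002,740 / 85,800 = 23.342 g/kg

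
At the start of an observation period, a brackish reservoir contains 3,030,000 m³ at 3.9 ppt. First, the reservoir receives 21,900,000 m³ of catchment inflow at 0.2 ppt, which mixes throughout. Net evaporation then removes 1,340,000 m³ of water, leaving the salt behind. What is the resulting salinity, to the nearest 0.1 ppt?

0.7 ppt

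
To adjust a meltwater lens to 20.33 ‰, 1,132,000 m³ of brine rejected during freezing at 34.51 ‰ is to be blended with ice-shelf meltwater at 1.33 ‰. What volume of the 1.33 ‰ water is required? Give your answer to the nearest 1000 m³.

845000 m³

Salt balance: 1,132,000×34.51 + V×1.33 = (1,132,000+V)×20.33
39,065,320 + 1.33V = 23,013,560 + 20.33V
16,051,760 = 19V
V = 844,829.47 m³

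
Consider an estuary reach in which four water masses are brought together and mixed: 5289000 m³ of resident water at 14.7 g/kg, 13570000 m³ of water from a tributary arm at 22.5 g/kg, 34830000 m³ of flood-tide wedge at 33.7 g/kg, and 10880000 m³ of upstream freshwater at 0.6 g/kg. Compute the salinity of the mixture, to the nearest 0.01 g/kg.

24.21 g/kg

Salt balance:
salt = 5,289,000×14.7 + 13,570,000×22.5 + 34,830,000×33.7 + 10,880,000×0.6 = 77,748,300 + 305,325,000 + 1,173,771,000 + 6,528,000 = 1,563,372,300
volume = 5,289,000 + 13,570,000 + 34,830,000 + 10,880,000 = 64,569,000 m³
S = 1,563,372,300 / 64,569,000 = 24.2124 g/kg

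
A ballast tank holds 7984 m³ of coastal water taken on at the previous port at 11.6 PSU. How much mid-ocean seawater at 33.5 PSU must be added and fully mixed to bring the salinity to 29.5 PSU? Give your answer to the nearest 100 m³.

35700 m³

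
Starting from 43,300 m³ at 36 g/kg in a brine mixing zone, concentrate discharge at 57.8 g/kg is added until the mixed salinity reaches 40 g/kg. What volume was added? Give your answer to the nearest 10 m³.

9730 m³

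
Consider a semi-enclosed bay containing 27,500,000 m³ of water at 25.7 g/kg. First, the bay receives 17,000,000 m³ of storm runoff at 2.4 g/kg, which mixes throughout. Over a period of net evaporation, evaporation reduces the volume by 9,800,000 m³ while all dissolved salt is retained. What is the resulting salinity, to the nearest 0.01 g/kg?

21.54 g/kg

After mixing: salt = 27,500,000×25.7 + 17,000,000×2.4 = 747,550,000; volume = 44,500,000 m³
After evaporation: salt unchanged = 747,550,000; volume = 44,500,000 − 9,800,000 = 34,700,000 m³
S = 747,550,000 / 34,700,000 = 21.5432 g/kg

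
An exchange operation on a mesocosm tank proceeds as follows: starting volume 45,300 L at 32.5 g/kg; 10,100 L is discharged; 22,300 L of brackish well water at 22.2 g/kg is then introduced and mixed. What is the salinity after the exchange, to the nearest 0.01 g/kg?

28.51 g/kg

Remaining after removal: 35,200 L at 32.5 g/kg (salt = 1,144,000)
After addition: salt = 1,144,000 + 22,300×22.2 = 1,639,060; volume = 57,500 L
S = 1,639,060 / 57,500 = 28.5054 g/kg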